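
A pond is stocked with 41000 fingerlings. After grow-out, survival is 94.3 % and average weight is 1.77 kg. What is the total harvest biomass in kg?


Survivors = 41000 * 94.3/100 = 38663 fish
Harvest biomass = survivors * W_f = 38663 * 1.77 = 68433.51 kg

68433.51 kg


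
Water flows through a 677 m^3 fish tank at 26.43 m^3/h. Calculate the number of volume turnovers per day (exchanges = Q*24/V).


Daily flow volume = 26.43 m^3/h * 24 h = 634.32 m^3/day
Exchanges = daily flow / tank volume = 634.32 / 677 = 0.936957 exchanges/day

0.936957 exchanges/day


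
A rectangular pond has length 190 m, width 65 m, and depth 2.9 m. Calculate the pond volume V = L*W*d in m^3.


Base area = L * W = 190 * 65 = 12350 m^2
Volume = area * depth = 12350 * 2.9 = 35815 m^3

35815 m^3


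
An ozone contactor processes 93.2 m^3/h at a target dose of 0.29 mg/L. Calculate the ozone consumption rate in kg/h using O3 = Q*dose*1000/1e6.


O3 demand (mg/h) = Q * dose * 1000 = 93.2 * 0.29 * 1000 = 27028 mg/h
Convert mg to kg: 27028 / 1e6 = 0.027028 kg/h

0.027028 kg/h


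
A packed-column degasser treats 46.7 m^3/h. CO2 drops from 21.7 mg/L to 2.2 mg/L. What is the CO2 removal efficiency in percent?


CO2_out / CO2_in = 2.2 / 21.7 = 0.10138249
Fraction remaining = 0.10138249
efficiency = (1 - 0.10138249) * 100 = 89.8618 %

89.8618 %


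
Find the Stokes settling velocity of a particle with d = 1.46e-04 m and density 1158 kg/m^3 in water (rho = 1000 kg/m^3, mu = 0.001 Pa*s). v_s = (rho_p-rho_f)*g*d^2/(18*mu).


Density difference: rho_p - rho_f = 1158 - 1000 = 158 kg/m^3
d^2 = (1.46e-04)^2 = 2.1316e-08 m^2
Numerator = (rho_p - rho_f) * g * d^2 = 158 * 9.81 * 2.1316e-08 = 3.3039374e-05
Denominator = 18 * mu = 18 * 0.001 = 0.018
v_s = 3.3039374e-05 / 0.018 = 0.00183552 m/s
Check: Re = rho_f * v_s * d / mu = 1000 * 0.00183552 * 1.46e-04 / 0.001 = 0.268 < 1, so Stokes' law applies.

0.00183552 m/s


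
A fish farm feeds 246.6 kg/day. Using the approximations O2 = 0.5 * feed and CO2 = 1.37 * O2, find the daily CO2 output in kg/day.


O2 = 246.6 * 0.5 = 123.3
CO2 = 123.3 * 1.37 = 168.921

168.921 kg/day


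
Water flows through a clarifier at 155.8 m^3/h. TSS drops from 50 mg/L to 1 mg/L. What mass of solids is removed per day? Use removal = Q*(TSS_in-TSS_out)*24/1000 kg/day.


Concentration drop: TSS_in - TSS_out = 50 - 1 = 49 mg/L
Hourly solids removed = Q * dTSS = 155.8 m^3/h * 49 mg/L = 7634.2 g/h  (m^3/h * mg/L = g/h)
Daily solids removed = 7634.2 * 24 = 183220.8 g/day
Convert g to kg: 183220.8 / 1000 = 183.2208 kg/day

183.2208 kg/day


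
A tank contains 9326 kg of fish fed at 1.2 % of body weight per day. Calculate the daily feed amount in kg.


Feeding rate fraction = 1.2% / 100 = 0.012
Daily feed = 9326 kg * 0.012 = 111.912 kg/day

111.912 kg/day


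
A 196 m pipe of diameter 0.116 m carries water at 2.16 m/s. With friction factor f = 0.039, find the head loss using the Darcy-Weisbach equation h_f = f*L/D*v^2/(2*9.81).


v^2 = 2.16^2 = 4.6656 m^2/s^2
L/D = 196/0.116 = 1689.6552
h_f = f*(L/D)*v^2/(2g) = 0.039 * 1689.6552 * 4.6656 / 19.62 = 15.6701 m

15.6701 m


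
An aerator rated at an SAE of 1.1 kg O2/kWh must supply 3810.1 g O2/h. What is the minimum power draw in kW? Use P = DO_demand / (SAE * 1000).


SAE in g O2/kWh = 1.1 * 1000 = 1100 g/kWh
P = DO_demand / SAE_g = 3810.1 / 1100 = 3.46373 kW

3.46373 kW


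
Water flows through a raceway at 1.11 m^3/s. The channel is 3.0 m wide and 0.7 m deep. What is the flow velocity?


Cross-sectional area = W * d = 3.0 * 0.7 = 2.1 m^2
Velocity = Q / A = 1.11 / 2.1 = 0.528571 m/s

0.528571 m/s


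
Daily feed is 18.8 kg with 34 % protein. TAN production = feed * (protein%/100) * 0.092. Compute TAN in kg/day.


Protein in feed = 18.8 * 34/100 = 6.392 kg/day
TAN = protein * 0.092 = 6.392 * 0.092 = 0.588064 kg/day

0.588064 kg/day


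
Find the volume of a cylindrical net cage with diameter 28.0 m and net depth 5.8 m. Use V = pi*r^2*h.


r = d/2 = 28.0/2 = 14 m
Base area = pi*r^2 = pi*14^2 = 615.75216 m^2
Volume = 615.75216 * 5.8 = 3571.36 m^3

3571.36 m^3


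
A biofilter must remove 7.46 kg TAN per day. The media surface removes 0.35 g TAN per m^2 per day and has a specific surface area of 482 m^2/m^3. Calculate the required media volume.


A = 7.46*1000 / 0.35 = 21314.286 m^2
V = 21314.286 / 482 = 44.2205

44.2205 m^3


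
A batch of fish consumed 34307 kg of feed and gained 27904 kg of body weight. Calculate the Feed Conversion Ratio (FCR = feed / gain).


FCR = feed consumed / weight gained
FCR = 34307 kg / 27904 kg = 1.22947

1.22947


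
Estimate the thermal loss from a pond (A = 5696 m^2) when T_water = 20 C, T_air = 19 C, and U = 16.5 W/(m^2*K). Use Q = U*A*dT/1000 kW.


Temperature difference dT = 20 - 19 = 1 K
Heat loss (W) = U * A * dT = 16.5 * 5696 * 1 = 93984 W
Convert to kW: 93984 / 1000 = 93.984 kW

93.984 kW


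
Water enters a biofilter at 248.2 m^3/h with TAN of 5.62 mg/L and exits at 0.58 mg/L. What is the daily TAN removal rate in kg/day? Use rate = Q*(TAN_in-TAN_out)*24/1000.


Concentration drop: TAN_in - TAN_out = 5.62 - 0.58 = 5.04 mg/L
Hourly TAN removed = Q * dTAN = 248.2 m^3/h * 5.04 mg/L = 1250.928 g/h  (m^3/h * mg/L = g/h)
Daily TAN removed = 1250.928 * 24 = 30022.272 g/day
Convert to kg/day: 30022.272 / 1000 = 30.022272 kg/day

30.022272 kg/day


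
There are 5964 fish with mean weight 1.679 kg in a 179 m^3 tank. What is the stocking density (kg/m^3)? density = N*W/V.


Total biomass = 5964 fish * 1.679 kg = 10013.556 kg
Density = total biomass / volume = 10013.556 / 179 = 55.9417 kg/m^3

55.9417 kg/m^3


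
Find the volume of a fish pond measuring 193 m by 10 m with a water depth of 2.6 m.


Base area = L * W = 193 * 10 = 1930 m^2
Volume = area * depth = 1930 * 2.6 = 5018 m^3

5018 m^3


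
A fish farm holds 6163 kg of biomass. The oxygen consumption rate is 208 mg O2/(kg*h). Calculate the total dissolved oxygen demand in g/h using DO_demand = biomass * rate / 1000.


Total O2 consumption (mg/h) = 6163 kg * 208 mg/(kg*h) = 1281904 mg/h
Convert to g/h: 1281904 / 1000 = 1281.904 g/h

1281.904 g/h


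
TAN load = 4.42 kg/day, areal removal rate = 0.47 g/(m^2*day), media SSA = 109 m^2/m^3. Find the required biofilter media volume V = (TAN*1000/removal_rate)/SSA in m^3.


A = 4.42*1000 / 0.47 = 9404.2553 m^2
V = 9404.2553 / 109 = 86.2776

86.2776 m^3


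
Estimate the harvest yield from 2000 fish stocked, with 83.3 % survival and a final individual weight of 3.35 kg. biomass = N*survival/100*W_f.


Survivors = 2000 * 83.3/100 = 1666 fish
Harvest biomass = survivors * W_f = 1666 * 3.35 = 5581.1 kg

5581.1 kg


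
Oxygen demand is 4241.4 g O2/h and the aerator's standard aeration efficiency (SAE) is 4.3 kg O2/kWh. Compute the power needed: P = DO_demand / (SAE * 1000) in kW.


SAE in g O2/kWh = 4.3 * 1000 = 4300 g/kWh
P = DO_demand / SAE_g = 4241.4 / 4300 = 0.986372 kW

0.986372 kW


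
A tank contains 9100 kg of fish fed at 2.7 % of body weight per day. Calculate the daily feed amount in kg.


Feeding rate fraction = 2.7% / 100 = 0.027
Daily feed = 9100 kg * 0.027 = 245.7 kg/day

245.7 kg/day


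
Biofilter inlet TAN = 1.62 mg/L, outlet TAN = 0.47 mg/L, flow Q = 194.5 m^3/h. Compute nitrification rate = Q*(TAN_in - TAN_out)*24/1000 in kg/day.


Concentration drop: TAN_in - TAN_out = 1.62 - 0.47 = 1.15 mg/L
Hourly TAN removed = Q * dTAN = 194.5 m^3/h * 1.15 mg/L = 223.675 g/h  (m^3/h * mg/L = g/h)
Daily TAN removed = 223.675 * 24 = 5368.2 g/day
Convert to kg/day: 5368.2 / 1000 = 5.3682 kg/day

5.3682 kg/day


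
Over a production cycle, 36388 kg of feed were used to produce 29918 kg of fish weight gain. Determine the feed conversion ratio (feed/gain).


FCR = feed consumed / weight gained
FCR = 36388 kg / 29918 kg = 1.21626

1.21626


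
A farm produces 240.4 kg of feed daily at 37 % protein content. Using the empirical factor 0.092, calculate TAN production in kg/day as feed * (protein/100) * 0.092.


Protein in feed = 240.4 * 37/100 = 88.948 kg/day
TAN = protein * 0.092 = 88.948 * 0.092 = 8.183216 kg/day

8.183216 kg/day


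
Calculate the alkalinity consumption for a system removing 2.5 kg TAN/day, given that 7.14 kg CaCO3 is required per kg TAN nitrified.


Alkalinity factor: 7.14 kg CaCO3 consumed per kg TAN nitrified
alk = 2.5 kg TAN * 7.14 = 17.85 kg CaCO3/day

17.85 kg CaCO3/day


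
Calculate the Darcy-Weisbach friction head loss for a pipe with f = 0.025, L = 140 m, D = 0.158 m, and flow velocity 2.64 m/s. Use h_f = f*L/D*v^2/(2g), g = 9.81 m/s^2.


v^2 = 2.64^2 = 6.9696 m^2/s^2
L/D = 140/0.158 = 886.07595
h_f = f*(L/D)*v^2/(2g) = 0.025 * 886.07595 * 6.9696 / 19.62 = 7.869 m

7.869 m


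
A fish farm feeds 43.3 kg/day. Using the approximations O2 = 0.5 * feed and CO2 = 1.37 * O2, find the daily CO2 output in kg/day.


O2 = 43.3 * 0.5 = 21.65
CO2 = 21.65 * 1.37 = 29.6605

29.6605 kg/day


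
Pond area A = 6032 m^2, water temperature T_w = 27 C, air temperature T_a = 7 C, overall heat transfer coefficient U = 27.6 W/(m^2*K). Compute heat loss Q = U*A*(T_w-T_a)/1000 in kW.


Temperature difference dT = 27 - 7 = 20 K
Heat loss (W) = U * A * dT = 27.6 * 6032 * 20 = 3329664 W
Convert to kW: 3329664 / 1000 = 3329.664 kW

3329.664 kW


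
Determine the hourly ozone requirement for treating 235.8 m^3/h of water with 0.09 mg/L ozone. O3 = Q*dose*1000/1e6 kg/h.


O3 demand (mg/h) = Q * dose * 1000 = 235.8 * 0.09 * 1000 = 21222 mg/h
Convert mg to kg: 21222 / 1e6 = 0.021222 kg/h

0.021222 kg/h


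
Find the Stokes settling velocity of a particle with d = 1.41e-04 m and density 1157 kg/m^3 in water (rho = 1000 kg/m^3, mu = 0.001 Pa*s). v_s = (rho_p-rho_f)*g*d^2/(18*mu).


Density difference: rho_p - rho_f = 1157 - 1000 = 157 kg/m^3
d^2 = (1.41e-04)^2 = 1.9881e-08 m^2
Numerator = (rho_p - rho_f) * g * d^2 = 157 * 9.81 * 1.9881e-08 = 3.062012e-05
Denominator = 18 * mu = 18 * 0.001 = 0.018
v_s = 3.062012e-05 / 0.018 = 0.00170112 m/s
Check: Re = rho_f * v_s * d / mu = 1000 * 0.00170112 * 1.41e-04 / 0.001 = 0.24 < 1, so Stokes' law applies.

0.00170112 m/s


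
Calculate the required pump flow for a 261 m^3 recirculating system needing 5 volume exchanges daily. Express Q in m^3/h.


Daily recirculation volume = 261 m^3 * 5 = 1305 m^3/day
Flow rate Q = daily volume / 24 h = 1305 / 24 = 54.375 m^3/h

54.375 m^3/h


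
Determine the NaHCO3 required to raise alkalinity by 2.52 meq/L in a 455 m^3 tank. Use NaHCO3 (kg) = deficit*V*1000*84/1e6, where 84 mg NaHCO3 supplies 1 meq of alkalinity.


Tank volume in L = 455 m^3 * 1000 = 455000 L
Total meq required = 2.52 meq/L * 455000 L = 1146600 meq
NaHCO3 mass = 1146600 meq * 84 mg/meq / 1e6 = 96.3144 kg

96.3144 kg


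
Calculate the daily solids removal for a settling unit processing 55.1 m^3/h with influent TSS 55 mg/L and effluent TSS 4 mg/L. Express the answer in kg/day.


Concentration drop: TSS_in - TSS_out = 55 - 4 = 51 mg/L
Hourly solids removed = Q * dTSS = 55.1 m^3/h * 51 mg/L = 2810.1 g/h  (m^3/h * mg/L = g/h)
Daily solids removed = 2810.1 * 24 = 67442.4 g/day
Convert g to kg: 67442.4 / 1000 = 67.4424 kg/day

67.4424 kg/day


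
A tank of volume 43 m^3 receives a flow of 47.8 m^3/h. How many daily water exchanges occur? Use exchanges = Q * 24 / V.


Daily flow volume = 47.8 m^3/h * 24 h = 1147.2 m^3/day
Exchanges = daily flow / tank volume = 1147.2 / 43 = 26.6791 exchanges/day

26.6791 exchanges/day


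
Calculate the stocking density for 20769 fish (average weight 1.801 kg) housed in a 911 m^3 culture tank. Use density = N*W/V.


Total biomass = 20769 fish * 1.801 kg = 37404.969 kg
Density = total biomass / volume = 37404.969 / 911 = 41.0592 kg/m^3

41.0592 kg/m^3


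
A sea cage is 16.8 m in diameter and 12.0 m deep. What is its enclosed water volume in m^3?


r = d/2 = 16.8/2 = 8.4 m
Base area = pi*r^2 = pi*8.4^2 = 221.67078 m^2
Volume = 221.67078 * 12.0 = 2660.05 m^3

2660.05 m^3


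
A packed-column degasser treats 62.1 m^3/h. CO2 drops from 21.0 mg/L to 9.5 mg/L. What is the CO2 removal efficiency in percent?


CO2_out / CO2_in = 9.5 / 21.0 = 0.45238095
Fraction remaining = 0.45238095
efficiency = (1 - 0.45238095) * 100 = 54.7619 %

54.7619 %


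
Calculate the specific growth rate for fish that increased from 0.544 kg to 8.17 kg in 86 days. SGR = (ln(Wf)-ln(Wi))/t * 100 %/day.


ln(W_f) = ln(8.17) = 2.1004689
ln(W_i) = ln(0.544) = -0.60880603
ln(W_f) - ln(W_i) = 2.1004689 - -0.60880603 = 2.7092749
SGR = 2.7092749 / 86 * 100 = 3.15032 %/day

3.15032 %/day


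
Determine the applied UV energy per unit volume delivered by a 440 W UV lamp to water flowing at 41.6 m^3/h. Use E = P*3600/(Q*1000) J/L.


Energy delivered per hour = 440 W * 3600 s = 1584000 J/h
Volume treated per hour = 41.6 m^3/h * 1000 = 41600 L/h
dose = 1584000 / 41600 = 38.0769 J/L

38.0769 J/L


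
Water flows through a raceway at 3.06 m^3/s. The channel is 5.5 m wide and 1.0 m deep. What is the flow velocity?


Cross-sectional area = W * d = 5.5 * 1.0 = 5.5 m^2
Velocity = Q / A = 3.06 / 5.5 = 0.556364 m/s

0.556364 m/s


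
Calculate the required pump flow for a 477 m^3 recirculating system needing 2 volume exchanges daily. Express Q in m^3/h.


Daily recirculation volume = 477 m^3 * 2 = 954 m^3/day
Flow rate Q = daily volume / 24 h = 954 / 24 = 39.75 m^3/h

39.75 m^3/h


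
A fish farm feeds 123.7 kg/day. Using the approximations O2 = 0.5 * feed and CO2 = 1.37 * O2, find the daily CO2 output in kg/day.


O2 = 123.7 * 0.5 = 61.85
CO2 = 61.85 * 1.37 = 84.7345

84.7345 kg/day


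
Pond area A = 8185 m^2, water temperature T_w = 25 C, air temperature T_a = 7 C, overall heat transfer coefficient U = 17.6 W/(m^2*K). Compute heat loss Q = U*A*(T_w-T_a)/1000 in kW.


Temperature difference dT = 25 - 7 = 18 K
Heat loss (W) = U * A * dT = 17.6 * 8185 * 18 = 2593008 W
Convert to kW: 2593008 / 1000 = 2593.008 kW

2593.008 kW


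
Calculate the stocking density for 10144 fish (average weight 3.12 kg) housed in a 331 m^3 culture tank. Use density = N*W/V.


Total biomass = 10144 fish * 3.12 kg = 31649.28 kg
Density = total biomass / volume = 31649.28 / 331 = 95.6172 kg/m^3

95.6172 kg/m^3


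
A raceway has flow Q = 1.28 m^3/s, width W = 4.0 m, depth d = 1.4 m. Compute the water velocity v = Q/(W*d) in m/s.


Cross-sectional area = W * d = 4.0 * 1.4 = 5.6 m^2
Velocity = Q / A = 1.28 / 5.6 = 0.228571 m/s

0.228571 m/s


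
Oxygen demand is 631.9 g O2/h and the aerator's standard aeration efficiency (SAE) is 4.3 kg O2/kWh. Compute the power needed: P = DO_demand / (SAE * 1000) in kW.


SAE in g O2/kWh = 4.3 * 1000 = 4300 g/kWh
P = DO_demand / SAE_g = 631.9 / 4300 = 0.146953 kW

0.146953 kW


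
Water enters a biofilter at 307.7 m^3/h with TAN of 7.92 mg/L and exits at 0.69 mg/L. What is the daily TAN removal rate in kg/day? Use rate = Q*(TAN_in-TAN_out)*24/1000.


Concentration drop: TAN_in - TAN_out = 7.92 - 0.69 = 7.23 mg/L
Hourly TAN removed = Q * dTAN = 307.7 m^3/h * 7.23 mg/L = 2224.671 g/h  (m^3/h * mg/L = g/h)
Daily TAN removed = 2224.671 * 24 = 53392.104 g/day
Convert to kg/day: 53392.104 / 1000 = 53.392104 kg/day

53.392104 kg/day


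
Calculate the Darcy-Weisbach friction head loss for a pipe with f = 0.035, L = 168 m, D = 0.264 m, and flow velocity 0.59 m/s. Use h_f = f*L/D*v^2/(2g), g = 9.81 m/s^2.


v^2 = 0.59^2 = 0.3481 m^2/s^2
L/D = 168/0.264 = 636.36364
h_f = f*(L/D)*v^2/(2g) = 0.035 * 636.36364 * 0.3481 / 19.62 = 0.395165 m

0.395165 m


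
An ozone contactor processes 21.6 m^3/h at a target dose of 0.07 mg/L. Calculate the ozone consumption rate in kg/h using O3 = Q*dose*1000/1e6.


O3 demand (mg/h) = Q * dose * 1000 = 21.6 * 0.07 * 1000 = 1512 mg/h
Convert mg to kg: 1512 / 1e6 = 0.001512 kg/h

0.001512 kg/h


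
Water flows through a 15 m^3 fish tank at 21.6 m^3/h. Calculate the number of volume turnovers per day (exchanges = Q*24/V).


Daily flow volume = 21.6 m^3/h * 24 h = 518.4 m^3/day
Exchanges = daily flow / tank volume = 518.4 / 15 = 34.56 exchanges/day

34.56 exchanges/day


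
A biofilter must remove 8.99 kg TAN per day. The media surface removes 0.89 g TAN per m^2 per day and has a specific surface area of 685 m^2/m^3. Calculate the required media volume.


A = 8.99*1000 / 0.89 = 10101.124 m^2
V = 10101.124 / 685 = 14.7462

14.7462 m^3


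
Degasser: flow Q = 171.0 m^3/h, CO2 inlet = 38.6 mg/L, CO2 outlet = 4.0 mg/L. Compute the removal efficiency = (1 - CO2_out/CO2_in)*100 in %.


CO2_out / CO2_in = 4.0 / 38.6 = 0.10362694
Fraction remaining = 0.10362694
efficiency = (1 - 0.10362694) * 100 = 89.6373 %

89.6373 %


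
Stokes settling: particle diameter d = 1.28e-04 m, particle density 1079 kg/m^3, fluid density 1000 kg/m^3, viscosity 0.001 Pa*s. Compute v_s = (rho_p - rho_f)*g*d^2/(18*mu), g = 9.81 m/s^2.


Density difference: rho_p - rho_f = 1079 - 1000 = 79 kg/m^3
d^2 = (1.28e-04)^2 = 1.6384e-08 m^2
Numerator = (rho_p - rho_f) * g * d^2 = 79 * 9.81 * 1.6384e-08 = 1.2697436e-05
Denominator = 18 * mu = 18 * 0.001 = 0.018
v_s = 1.2697436e-05 / 0.018 = 7.05413e-04 m/s
Check: Re = rho_f * v_s * d / mu = 1000 * 7.05413e-04 * 1.28e-04 / 0.001 = 0.0903 < 1, so Stokes' law applies.

7.05413e-04 m/s


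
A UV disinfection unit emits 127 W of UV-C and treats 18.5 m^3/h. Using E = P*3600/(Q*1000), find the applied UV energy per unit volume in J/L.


Energy delivered per hour = 127 W * 3600 s = 457200 J/h
Volume treated per hour = 18.5 m^3/h * 1000 = 18500 L/h
dose = 457200 / 18500 = 24.7135 J/L

24.7135 J/L


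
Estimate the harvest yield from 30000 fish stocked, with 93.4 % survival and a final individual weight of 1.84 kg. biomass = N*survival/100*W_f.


Survivors = 30000 * 93.4/100 = 28020 fish
Harvest biomass = survivors * W_f = 28020 * 1.84 = 51556.8 kg

51556.8 kg


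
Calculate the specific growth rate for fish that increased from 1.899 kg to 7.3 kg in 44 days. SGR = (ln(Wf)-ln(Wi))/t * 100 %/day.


ln(W_f) = ln(7.3) = 1.9878743
ln(W_i) = ln(1.899) = 0.64132743
ln(W_f) - ln(W_i) = 1.9878743 - 0.64132743 = 1.3465469
SGR = 1.3465469 / 44 * 100 = 3.06033 %/day

3.06033 %/day


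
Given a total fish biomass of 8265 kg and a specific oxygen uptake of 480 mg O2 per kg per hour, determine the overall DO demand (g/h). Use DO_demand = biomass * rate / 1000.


Total O2 consumption (mg/h) = 8265 kg * 480 mg/(kg*h) = 3967200 mg/h
Convert to g/h: 3967200 / 1000 = 3967.2 g/h

3967.2 g/h


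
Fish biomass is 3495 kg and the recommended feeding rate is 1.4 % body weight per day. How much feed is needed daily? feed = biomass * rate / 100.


Feeding rate fraction = 1.4% / 100 = 0.014
Daily feed = 3495 kg * 0.014 = 48.93 kg/day

48.93 kg/day


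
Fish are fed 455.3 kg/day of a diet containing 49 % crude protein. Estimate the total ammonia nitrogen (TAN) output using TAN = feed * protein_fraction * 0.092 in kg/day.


Protein in feed = 455.3 * 49/100 = 223.097 kg/day
TAN = protein * 0.092 = 223.097 * 0.092 = 20.524924 kg/day

20.524924 kg/day


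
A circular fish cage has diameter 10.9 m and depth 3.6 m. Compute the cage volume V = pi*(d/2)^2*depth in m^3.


r = d/2 = 10.9/2 = 5.45 m
Base area = pi*r^2 = pi*5.45^2 = 93.313156 m^2
Volume = 93.313156 * 3.6 = 335.927 m^3

335.927 m^3


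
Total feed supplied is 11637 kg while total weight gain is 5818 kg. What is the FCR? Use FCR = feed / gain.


FCR = feed consumed / weight gained
FCR = 11637 kg / 5818 kg = 2.00017

2.00017


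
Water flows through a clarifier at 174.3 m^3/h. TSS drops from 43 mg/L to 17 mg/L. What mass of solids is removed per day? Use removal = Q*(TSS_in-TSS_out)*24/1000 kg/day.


Concentration drop: TSS_in - TSS_out = 43 - 17 = 26 mg/L
Hourly solids removed = Q * dTSS = 174.3 m^3/h * 26 mg/L = 4531.8 g/h  (m^3/h * mg/L = g/h)
Daily solids removed = 4531.8 * 24 = 108763.2 g/day
Convert g to kg: 108763.2 / 1000 = 108.7632 kg/day

108.7632 kg/day


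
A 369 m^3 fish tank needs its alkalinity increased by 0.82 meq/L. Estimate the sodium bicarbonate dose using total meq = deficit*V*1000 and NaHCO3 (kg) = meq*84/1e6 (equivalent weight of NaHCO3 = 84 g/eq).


Tank volume in L = 369 m^3 * 1000 = 369000 L
Total meq required = 0.82 meq/L * 369000 L = 302580 meq
NaHCO3 mass = 302580 meq * 84 mg/meq / 1e6 = 25.4167 kg

25.4167 kg


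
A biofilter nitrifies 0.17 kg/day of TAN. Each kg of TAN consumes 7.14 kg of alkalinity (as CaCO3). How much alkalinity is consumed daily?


Alkalinity factor: 7.14 kg CaCO3 consumed per kg TAN nitrified
alk = 0.17 kg TAN * 7.14 = 1.2138 kg CaCO3/day

1.2138 kg CaCO3/day


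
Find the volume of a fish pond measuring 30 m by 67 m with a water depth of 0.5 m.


Base area = L * W = 30 * 67 = 2010 m^2
Volume = area * depth = 2010 * 0.5 = 1005 m^3

1005 m^3


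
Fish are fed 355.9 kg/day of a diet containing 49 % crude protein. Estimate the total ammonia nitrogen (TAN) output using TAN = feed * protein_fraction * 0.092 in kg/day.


Protein in feed = 355.9 * 49/100 = 174.391 kg/day
TAN = protein * 0.092 = 174.391 * 0.092 = 16.043972 kg/day

16.043972 kg/day


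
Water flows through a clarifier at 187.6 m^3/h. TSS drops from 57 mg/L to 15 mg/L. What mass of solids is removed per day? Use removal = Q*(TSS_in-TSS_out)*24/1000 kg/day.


Concentration drop: TSS_in - TSS_out = 57 - 15 = 42 mg/L
Hourly solids removed = Q * dTSS = 187.6 m^3/h * 42 mg/L = 7879.2 g/h  (m^3/h * mg/L = g/h)
Daily solids removed = 7879.2 * 24 = 189100.8 g/day
Convert g to kg: 189100.8 / 1000 = 189.1008 kg/day

189.1008 kg/day


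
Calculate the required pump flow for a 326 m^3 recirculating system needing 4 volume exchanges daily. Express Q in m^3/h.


Daily recirculation volume = 326 m^3 * 4 = 1304 m^3/day
Flow rate Q = daily volume / 24 h = 1304 / 24 = 54.3333 m^3/h

54.3333 m^3/h


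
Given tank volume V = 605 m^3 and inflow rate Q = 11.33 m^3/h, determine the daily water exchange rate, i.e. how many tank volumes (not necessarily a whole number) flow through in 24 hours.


Daily flow volume = 11.33 m^3/h * 24 h = 271.92 m^3/day
Exchanges = daily flow / tank volume = 271.92 / 605 = 0.449455 exchanges/day

0.449455 exchanges/day


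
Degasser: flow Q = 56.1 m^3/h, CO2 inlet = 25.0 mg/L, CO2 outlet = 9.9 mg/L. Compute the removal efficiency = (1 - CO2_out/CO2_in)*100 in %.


CO2_out / CO2_in = 9.9 / 25.0 = 0.396
Fraction remaining = 0.396
efficiency = (1 - 0.396) * 100 = 60.4 %

60.4 %


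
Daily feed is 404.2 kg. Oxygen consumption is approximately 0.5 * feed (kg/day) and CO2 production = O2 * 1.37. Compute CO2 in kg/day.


O2 = 404.2 * 0.5 = 202.1
CO2 = 202.1 * 1.37 = 276.877

276.877 kg/day


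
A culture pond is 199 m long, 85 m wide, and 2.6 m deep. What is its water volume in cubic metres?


Base area = L * W = 199 * 85 = 16915 m^2
Volume = area * depth = 16915 * 2.6 = 43979 m^3

43979 m^3


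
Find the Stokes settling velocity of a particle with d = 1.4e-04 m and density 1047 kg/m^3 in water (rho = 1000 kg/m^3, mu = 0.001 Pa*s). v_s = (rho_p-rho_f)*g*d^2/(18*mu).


Density difference: rho_p - rho_f = 1047 - 1000 = 47 kg/m^3
d^2 = (1.4e-04)^2 = 1.96e-08 m^2
Numerator = (rho_p - rho_f) * g * d^2 = 47 * 9.81 * 1.96e-08 = 9.036972e-06
Denominator = 18 * mu = 18 * 0.001 = 0.018
v_s = 9.036972e-06 / 0.018 = 5.02054e-04 m/s
Check: Re = rho_f * v_s * d / mu = 1000 * 5.02054e-04 * 1.4e-04 / 0.001 = 0.0703 < 1, so Stokes' law applies.

5.02054e-04 m/s


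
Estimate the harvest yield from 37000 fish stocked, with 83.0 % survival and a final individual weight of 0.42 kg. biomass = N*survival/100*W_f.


Survivors = 37000 * 83.0/100 = 30710 fish
Harvest biomass = survivors * W_f = 30710 * 0.42 = 12898.2 kg

12898.2 kg


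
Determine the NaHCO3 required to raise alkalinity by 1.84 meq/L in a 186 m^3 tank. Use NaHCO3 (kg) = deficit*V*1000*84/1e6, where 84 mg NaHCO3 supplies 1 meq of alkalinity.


Tank volume in L = 186 m^3 * 1000 = 186000 L
Total meq required = 1.84 meq/L * 186000 L = 342240 meq
NaHCO3 mass = 342240 meq * 84 mg/meq / 1e6 = 28.7482 kg

28.7482 kg


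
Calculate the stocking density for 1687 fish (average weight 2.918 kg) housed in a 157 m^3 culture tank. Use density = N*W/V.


Total biomass = 1687 fish * 2.918 kg = 4922.666 kg
Density = total biomass / volume = 4922.666 / 157 = 31.3546 kg/m^3

31.3546 kg/m^3


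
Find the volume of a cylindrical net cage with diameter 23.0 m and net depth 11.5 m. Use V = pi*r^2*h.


r = d/2 = 23.0/2 = 11.5 m
Base area = pi*r^2 = pi*11.5^2 = 415.47563 m^2
Volume = 415.47563 * 11.5 = 4777.97 m^3

4777.97 m^3


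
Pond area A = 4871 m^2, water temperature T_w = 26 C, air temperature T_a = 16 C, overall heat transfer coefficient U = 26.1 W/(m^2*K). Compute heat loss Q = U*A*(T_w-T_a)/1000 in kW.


Temperature difference dT = 26 - 16 = 10 K
Heat loss (W) = U * A * dT = 26.1 * 4871 * 10 = 1271331 W
Convert to kW: 1271331 / 1000 = 1271.331 kW

1271.331 kW


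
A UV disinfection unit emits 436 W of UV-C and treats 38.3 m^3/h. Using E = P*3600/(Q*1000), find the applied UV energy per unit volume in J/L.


Energy delivered per hour = 436 W * 3600 s = 1569600 J/h
Volume treated per hour = 38.3 m^3/h * 1000 = 38300 L/h
dose = 1569600 / 38300 = 40.9817 J/L

40.9817 J/L


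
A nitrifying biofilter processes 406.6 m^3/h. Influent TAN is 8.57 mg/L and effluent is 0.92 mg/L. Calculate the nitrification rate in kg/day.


Concentration drop: TAN_in - TAN_out = 8.57 - 0.92 = 7.65 mg/L
Hourly TAN removed = Q * dTAN = 406.6 m^3/h * 7.65 mg/L = 3110.49 g/h  (m^3/h * mg/L = g/h)
Daily TAN removed = 3110.49 * 24 = 74651.76 g/day
Convert to kg/day: 74651.76 / 1000 = 74.65176 kg/day

74.65176 kg/day


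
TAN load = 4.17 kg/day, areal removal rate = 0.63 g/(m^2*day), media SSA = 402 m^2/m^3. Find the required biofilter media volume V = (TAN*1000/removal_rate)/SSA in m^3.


A = 4.17*1000 / 0.63 = 6619.0476 m^2
V = 6619.0476 / 402 = 16.4653

16.4653 m^3


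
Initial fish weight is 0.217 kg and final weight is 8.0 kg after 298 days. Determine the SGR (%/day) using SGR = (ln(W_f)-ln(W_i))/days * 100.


ln(W_f) = ln(8.0) = 2.0794415
ln(W_i) = ln(0.217) = -1.5278579
ln(W_f) - ln(W_i) = 2.0794415 - -1.5278579 = 3.6072994
SGR = 3.6072994 / 298 * 100 = 1.2105 %/day

1.2105 %/day


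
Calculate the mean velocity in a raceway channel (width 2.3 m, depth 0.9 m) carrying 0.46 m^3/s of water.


Cross-sectional area = W * d = 2.3 * 0.9 = 2.07 m^2
Velocity = Q / A = 0.46 / 2.07 = 0.222222 m/s

0.222222 m/s


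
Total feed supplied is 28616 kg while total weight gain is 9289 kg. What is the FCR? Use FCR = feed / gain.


FCR = feed consumed / weight gained
FCR = 28616 kg / 9289 kg = 3.08063

3.08063


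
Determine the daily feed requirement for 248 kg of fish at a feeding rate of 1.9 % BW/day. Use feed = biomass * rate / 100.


Feeding rate fraction = 1.9% / 100 = 0.019
Daily feed = 248 kg * 0.019 = 4.712 kg/day

4.712 kg/day


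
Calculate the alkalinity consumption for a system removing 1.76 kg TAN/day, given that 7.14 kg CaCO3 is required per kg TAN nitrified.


Alkalinity factor: 7.14 kg CaCO3 consumed per kg TAN nitrified
alk = 1.76 kg TAN * 7.14 = 12.5664 kg CaCO3/day

12.5664 kg CaCO3/day


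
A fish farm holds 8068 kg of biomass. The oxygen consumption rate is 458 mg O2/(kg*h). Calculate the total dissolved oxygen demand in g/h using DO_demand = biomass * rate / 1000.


Total O2 consumption (mg/h) = 8068 kg * 458 mg/(kg*h) = 3695144 mg/h
Convert to g/h: 3695144 / 1000 = 3695.144 g/h

3695.144 g/h


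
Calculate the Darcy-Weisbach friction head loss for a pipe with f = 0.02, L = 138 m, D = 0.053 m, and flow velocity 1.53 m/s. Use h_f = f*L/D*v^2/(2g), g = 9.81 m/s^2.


v^2 = 1.53^2 = 2.3409 m^2/s^2
L/D = 138/0.053 = 2603.7736
h_f = f*(L/D)*v^2/(2g) = 0.02 * 2603.7736 * 2.3409 / 19.62 = 6.21322 m

6.21322 m


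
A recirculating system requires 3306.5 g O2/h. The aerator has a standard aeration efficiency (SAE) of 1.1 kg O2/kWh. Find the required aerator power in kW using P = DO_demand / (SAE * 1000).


SAE in g O2/kWh = 1.1 * 1000 = 1100 g/kWh
P = DO_demand / SAE_g = 3306.5 / 1100 = 3.00591 kW

3.00591 kW


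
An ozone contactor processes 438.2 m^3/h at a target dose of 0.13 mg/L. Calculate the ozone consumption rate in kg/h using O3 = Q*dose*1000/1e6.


O3 demand (mg/h) = Q * dose * 1000 = 438.2 * 0.13 * 1000 = 56966 mg/h
Convert mg to kg: 56966 / 1e6 = 0.056966 kg/h

0.056966 kg/h


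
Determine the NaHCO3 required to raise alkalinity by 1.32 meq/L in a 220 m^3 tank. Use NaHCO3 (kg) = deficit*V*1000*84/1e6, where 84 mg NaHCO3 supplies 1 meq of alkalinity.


Tank volume in L = 220 m^3 * 1000 = 220000 L
Total meq required = 1.32 meq/L * 220000 L = 290400 meq
NaHCO3 mass = 290400 meq * 84 mg/meq / 1e6 = 24.3936 kg

24.3936 kg


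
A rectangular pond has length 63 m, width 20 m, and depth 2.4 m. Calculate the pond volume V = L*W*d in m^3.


Base area = L * W = 63 * 20 = 1260 m^2
Volume = area * depth = 1260 * 2.4 = 3024 m^3

3024 m^3


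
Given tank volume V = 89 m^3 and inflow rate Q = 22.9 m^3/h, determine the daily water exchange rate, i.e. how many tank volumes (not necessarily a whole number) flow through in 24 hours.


Daily flow volume = 22.9 m^3/h * 24 h = 549.6 m^3/day
Exchanges = daily flow / tank volume = 549.6 / 89 = 6.17528 exchanges/day

6.17528 exchanges/day


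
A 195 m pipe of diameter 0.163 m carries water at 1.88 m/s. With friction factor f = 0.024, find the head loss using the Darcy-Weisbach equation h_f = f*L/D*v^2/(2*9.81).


v^2 = 1.88^2 = 3.5344 m^2/s^2
L/D = 195/0.163 = 1196.319
h_f = f*(L/D)*v^2/(2g) = 0.024 * 1196.319 * 3.5344 / 19.62 = 5.1722 m

5.1722 m


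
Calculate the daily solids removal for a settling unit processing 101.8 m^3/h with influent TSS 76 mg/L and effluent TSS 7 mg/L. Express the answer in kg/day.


Concentration drop: TSS_in - TSS_out = 76 - 7 = 69 mg/L
Hourly solids removed = Q * dTSS = 101.8 m^3/h * 69 mg/L = 7024.2 g/h  (m^3/h * mg/L = g/h)
Daily solids removed = 7024.2 * 24 = 168580.8 g/day
Convert g to kg: 168580.8 / 1000 = 168.5808 kg/day

168.5808 kg/day


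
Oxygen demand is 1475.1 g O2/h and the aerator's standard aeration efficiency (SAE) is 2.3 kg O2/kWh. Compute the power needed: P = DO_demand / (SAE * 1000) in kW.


SAE in g O2/kWh = 2.3 * 1000 = 2300 g/kWh
P = DO_demand / SAE_g = 1475.1 / 2300 = 0.641348 kW

0.641348 kW


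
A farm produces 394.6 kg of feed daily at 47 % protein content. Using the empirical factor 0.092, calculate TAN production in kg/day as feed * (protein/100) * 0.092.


Protein in feed = 394.6 * 47/100 = 185.462 kg/day
TAN = protein * 0.092 = 185.462 * 0.092 = 17.062504 kg/day

17.062504 kg/day


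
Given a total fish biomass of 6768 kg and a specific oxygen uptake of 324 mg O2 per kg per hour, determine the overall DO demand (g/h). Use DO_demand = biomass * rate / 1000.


Total O2 consumption (mg/h) = 6768 kg * 324 mg/(kg*h) = 2192832 mg/h
Convert to g/h: 2192832 / 1000 = 2192.832 g/h

2192.832 g/h


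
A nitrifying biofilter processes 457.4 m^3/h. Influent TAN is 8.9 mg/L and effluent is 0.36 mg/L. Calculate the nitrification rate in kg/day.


Concentration drop: TAN_in - TAN_out = 8.9 - 0.36 = 8.54 mg/L
Hourly TAN removed = Q * dTAN = 457.4 m^3/h * 8.54 mg/L = 3906.196 g/h  (m^3/h * mg/L = g/h)
Daily TAN removed = 3906.196 * 24 = 93748.704 g/day
Convert to kg/day: 93748.704 / 1000 = 93.748704 kg/day

93.748704 kg/day


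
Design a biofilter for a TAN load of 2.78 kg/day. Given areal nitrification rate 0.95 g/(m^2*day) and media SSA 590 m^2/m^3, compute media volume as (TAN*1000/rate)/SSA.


A = 2.78*1000 / 0.95 = 2926.3158 m^2
V = 2926.3158 / 590 = 4.95986

4.95986 m^3


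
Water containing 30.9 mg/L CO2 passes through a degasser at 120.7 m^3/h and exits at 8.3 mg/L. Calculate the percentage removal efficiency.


CO2_out / CO2_in = 8.3 / 30.9 = 0.26860841
Fraction remaining = 0.26860841
efficiency = (1 - 0.26860841) * 100 = 73.1392 %

73.1392 %


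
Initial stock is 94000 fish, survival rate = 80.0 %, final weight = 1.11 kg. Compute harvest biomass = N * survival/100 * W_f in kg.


Survivors = 94000 * 80.0/100 = 75200 fish
Harvest biomass = survivors * W_f = 75200 * 1.11 = 83472 kg

83472 kg


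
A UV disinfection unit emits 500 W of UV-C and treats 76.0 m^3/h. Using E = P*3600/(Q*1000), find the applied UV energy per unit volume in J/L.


Energy delivered per hour = 500 W * 3600 s = 1800000 J/h
Volume treated per hour = 76.0 m^3/h * 1000 = 76000 L/h
dose = 1800000 / 76000 = 23.6842 J/L

23.6842 J/L


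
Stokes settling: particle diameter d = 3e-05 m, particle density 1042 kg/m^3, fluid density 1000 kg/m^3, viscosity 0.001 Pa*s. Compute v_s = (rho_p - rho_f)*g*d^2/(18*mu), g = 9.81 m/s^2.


Density difference: rho_p - rho_f = 1042 - 1000 = 42 kg/m^3
d^2 = (3e-05)^2 = 9e-10 m^2
Numerator = (rho_p - rho_f) * g * d^2 = 42 * 9.81 * 9e-10 = 3.70818e-07
Denominator = 18 * mu = 18 * 0.001 = 0.018
v_s = 3.70818e-07 / 0.018 = 2.0601e-05 m/s
Check: Re = rho_f * v_s * d / mu = 1000 * 2.0601e-05 * 3e-05 / 0.001 = 6.18e-04 < 1, so Stokes' law applies.

2.0601e-05 m/s


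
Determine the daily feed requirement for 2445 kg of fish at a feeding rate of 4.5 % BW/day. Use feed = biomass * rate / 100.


Feeding rate fraction = 4.5% / 100 = 0.045
Daily feed = 2445 kg * 0.045 = 110.025 kg/day

110.025 kg/day


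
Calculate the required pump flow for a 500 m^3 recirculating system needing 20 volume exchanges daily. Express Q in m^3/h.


Daily recirculation volume = 500 m^3 * 20 = 10000 m^3/day
Flow rate Q = daily volume / 24 h = 10000 / 24 = 416.667 m^3/h

416.667 m^3/h


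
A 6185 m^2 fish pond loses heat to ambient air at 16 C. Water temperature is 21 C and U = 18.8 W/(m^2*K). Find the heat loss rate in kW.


Temperature difference dT = 21 - 16 = 5 K
Heat loss (W) = U * A * dT = 18.8 * 6185 * 5 = 581390 W
Convert to kW: 581390 / 1000 = 581.39 kW

581.39 kW


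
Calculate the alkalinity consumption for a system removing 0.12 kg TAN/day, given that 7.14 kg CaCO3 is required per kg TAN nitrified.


Alkalinity factor: 7.14 kg CaCO3 consumed per kg TAN nitrified
alk = 0.12 kg TAN * 7.14 = 0.8568 kg CaCO3/day

0.8568 kg CaCO3/day


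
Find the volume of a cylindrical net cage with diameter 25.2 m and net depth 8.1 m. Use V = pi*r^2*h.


r = d/2 = 25.2/2 = 12.6 m
Base area = pi*r^2 = pi*12.6^2 = 498.75925 m^2
Volume = 498.75925 * 8.1 = 4039.95 m^3

4039.95 m^3


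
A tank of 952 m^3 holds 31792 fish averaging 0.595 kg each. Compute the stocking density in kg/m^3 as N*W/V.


Total biomass = 31792 fish * 0.595 kg = 18916.24 kg
Density = total biomass / volume = 18916.24 / 952 = 19.87 kg/m^3

19.87 kg/m^3


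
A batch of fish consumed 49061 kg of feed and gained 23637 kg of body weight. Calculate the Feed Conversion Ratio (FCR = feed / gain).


FCR = feed consumed / weight gained
FCR = 49061 kg / 23637 kg = 2.0756

2.0756


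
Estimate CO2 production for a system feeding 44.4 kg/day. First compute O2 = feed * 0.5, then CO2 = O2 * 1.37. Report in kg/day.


O2 = 44.4 * 0.5 = 22.2
CO2 = 22.2 * 1.37 = 30.414

30.414 kg/day


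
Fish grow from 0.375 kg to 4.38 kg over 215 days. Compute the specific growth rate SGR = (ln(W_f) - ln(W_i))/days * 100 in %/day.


ln(W_f) = ln(4.38) = 1.4770487
ln(W_i) = ln(0.375) = -0.98082925
ln(W_f) - ln(W_i) = 1.4770487 - -0.98082925 = 2.457878
SGR = 2.457878 / 215 * 100 = 1.1432 %/day

1.1432 %/day


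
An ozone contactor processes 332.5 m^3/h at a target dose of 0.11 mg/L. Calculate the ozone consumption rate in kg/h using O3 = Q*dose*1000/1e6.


O3 demand (mg/h) = Q * dose * 1000 = 332.5 * 0.11 * 1000 = 36575 mg/h
Convert mg to kg: 36575 / 1e6 = 0.036575 kg/h

0.036575 kg/h


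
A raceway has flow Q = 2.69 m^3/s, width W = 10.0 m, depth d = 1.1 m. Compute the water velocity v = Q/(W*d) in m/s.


Cross-sectional area = W * d = 10.0 * 1.1 = 11 m^2
Velocity = Q / A = 2.69 / 11 = 0.244545 m/s

0.244545 m/s


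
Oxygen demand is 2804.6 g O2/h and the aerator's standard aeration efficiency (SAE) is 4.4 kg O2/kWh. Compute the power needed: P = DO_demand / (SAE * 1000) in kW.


SAE in g O2/kWh = 4.4 * 1000 = 4400 g/kWh
P = DO_demand / SAE_g = 2804.6 / 4400 = 0.637409 kW

0.637409 kW


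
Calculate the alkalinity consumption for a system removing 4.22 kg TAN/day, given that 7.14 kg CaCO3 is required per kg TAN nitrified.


Alkalinity factor: 7.14 kg CaCO3 consumed per kg TAN nitrified
alk = 4.22 kg TAN * 7.14 = 30.1308 kg CaCO3/day

30.1308 kg CaCO3/day


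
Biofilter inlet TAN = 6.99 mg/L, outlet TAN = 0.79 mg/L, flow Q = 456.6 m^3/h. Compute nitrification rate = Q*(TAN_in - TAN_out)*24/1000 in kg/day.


Concentration drop: TAN_in - TAN_out = 6.99 - 0.79 = 6.2 mg/L
Hourly TAN removed = Q * dTAN = 456.6 m^3/h * 6.2 mg/L = 2830.92 g/h  (m^3/h * mg/L = g/h)
Daily TAN removed = 2830.92 * 24 = 67942.08 g/day
Convert to kg/day: 67942.08 / 1000 = 67.94208 kg/day

67.94208 kg/day


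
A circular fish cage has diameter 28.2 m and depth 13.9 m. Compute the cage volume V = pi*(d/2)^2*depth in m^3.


r = d/2 = 28.2/2 = 14.1 m
Base area = pi*r^2 = pi*14.1^2 = 624.58004 m^2
Volume = 624.58004 * 13.9 = 8681.66 m^3

8681.66 m^3


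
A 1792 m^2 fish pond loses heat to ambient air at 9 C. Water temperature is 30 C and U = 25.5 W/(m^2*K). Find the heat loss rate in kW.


Temperature difference dT = 30 - 9 = 21 K
Heat loss (W) = U * A * dT = 25.5 * 1792 * 21 = 959616 W
Convert to kW: 959616 / 1000 = 959.616 kW

959.616 kW


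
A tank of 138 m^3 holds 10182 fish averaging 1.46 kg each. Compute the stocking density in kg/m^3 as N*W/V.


Total biomass = 10182 fish * 1.46 kg = 14865.72 kg
Density = total biomass / volume = 14865.72 / 138 = 107.723 kg/m^3

107.723 kg/m^3


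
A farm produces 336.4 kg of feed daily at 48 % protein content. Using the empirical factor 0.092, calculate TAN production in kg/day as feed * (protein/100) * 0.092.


Protein in feed = 336.4 * 48/100 = 161.472 kg/day
TAN = protein * 0.092 = 161.472 * 0.092 = 14.855424 kg/day

14.855424 kg/day


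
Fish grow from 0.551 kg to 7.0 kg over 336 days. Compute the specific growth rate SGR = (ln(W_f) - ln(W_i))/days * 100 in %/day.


ln(W_f) = ln(7.0) = 1.9459101
ln(W_i) = ln(0.551) = -0.59602047
ln(W_f) - ln(W_i) = 1.9459101 - -0.59602047 = 2.5419306
SGR = 2.5419306 / 336 * 100 = 0.756527 %/day

0.756527 %/day


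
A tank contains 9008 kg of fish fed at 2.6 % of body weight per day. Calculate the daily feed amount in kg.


Feeding rate fraction = 2.6% / 100 = 0.026
Daily feed = 9008 kg * 0.026 = 234.208 kg/day

234.208 kg/day


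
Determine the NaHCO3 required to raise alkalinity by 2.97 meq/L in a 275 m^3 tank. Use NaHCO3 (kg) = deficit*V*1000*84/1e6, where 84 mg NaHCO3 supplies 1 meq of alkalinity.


Tank volume in L = 275 m^3 * 1000 = 275000 L
Total meq required = 2.97 meq/L * 275000 L = 816750 meq
NaHCO3 mass = 816750 meq * 84 mg/meq / 1e6 = 68.607 kg

68.607 kg


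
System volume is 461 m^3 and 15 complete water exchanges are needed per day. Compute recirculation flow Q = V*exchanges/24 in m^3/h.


Daily recirculation volume = 461 m^3 * 15 = 6915 m^3/day
Flow rate Q = daily volume / 24 h = 6915 / 24 = 288.125 m^3/h

288.125 m^3/h


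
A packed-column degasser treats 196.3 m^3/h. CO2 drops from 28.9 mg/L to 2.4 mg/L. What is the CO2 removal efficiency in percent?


CO2_out / CO2_in = 2.4 / 28.9 = 0.083044983
Fraction remaining = 0.083044983
efficiency = (1 - 0.083044983) * 100 = 91.6955 %

91.6955 %


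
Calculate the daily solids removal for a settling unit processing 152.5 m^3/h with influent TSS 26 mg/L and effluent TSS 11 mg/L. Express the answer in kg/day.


Concentration drop: TSS_in - TSS_out = 26 - 11 = 15 mg/L
Hourly solids removed = Q * dTSS = 152.5 m^3/h * 15 mg/L = 2287.5 g/h  (m^3/h * mg/L = g/h)
Daily solids removed = 2287.5 * 24 = 54900 g/day
Convert g to kg: 54900 / 1000 = 54.9 kg/day

54.9 kg/day
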